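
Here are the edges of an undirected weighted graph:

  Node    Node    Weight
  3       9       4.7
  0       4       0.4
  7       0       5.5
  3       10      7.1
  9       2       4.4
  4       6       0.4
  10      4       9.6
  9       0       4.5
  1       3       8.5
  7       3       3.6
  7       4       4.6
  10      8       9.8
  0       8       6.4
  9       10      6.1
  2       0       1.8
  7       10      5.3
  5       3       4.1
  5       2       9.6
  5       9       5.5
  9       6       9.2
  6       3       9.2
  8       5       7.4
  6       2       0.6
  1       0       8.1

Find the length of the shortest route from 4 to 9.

Shortest distances from 4:
4: 0
0: 0.4  (via 4)
6: 0.4  (via 4)
2: 1  (via 6)
7: 4.6  (via 4)
9: 4.9  (via 0)
Shortest route: 4 → 0 → 9 = 4.9.

4.9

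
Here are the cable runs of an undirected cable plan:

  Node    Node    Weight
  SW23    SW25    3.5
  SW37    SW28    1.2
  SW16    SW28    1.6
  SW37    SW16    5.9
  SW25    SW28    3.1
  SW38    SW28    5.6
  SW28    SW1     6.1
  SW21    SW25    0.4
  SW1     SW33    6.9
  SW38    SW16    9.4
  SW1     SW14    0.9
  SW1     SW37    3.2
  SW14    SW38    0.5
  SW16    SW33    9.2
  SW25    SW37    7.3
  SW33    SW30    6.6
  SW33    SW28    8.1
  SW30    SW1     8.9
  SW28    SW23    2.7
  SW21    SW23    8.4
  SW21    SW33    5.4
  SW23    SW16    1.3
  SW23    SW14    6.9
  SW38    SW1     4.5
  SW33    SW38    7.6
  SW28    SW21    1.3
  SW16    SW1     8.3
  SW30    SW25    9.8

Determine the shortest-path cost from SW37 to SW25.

2.9

Running Dijkstra from SW37:
SW37: 0
SW28: 1.2  (via SW37)
SW21: 2.5  (via SW28)
SW16: 2.8  (via SW28)
SW25: 2.9  (via SW21)
Shortest route: SW37–SW28–SW21–SW25 = 2.9.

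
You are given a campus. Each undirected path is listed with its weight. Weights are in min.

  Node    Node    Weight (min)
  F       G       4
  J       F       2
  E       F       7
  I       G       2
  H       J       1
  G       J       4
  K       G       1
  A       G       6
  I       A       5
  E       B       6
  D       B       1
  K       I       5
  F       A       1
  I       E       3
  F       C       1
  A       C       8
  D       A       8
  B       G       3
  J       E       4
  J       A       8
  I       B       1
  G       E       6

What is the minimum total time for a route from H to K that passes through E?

Shortest H→E: H → J → E = 5
Best E to K: E → I → G → K costing 6
Total via E: 5 + 6 = 11 min.

11 min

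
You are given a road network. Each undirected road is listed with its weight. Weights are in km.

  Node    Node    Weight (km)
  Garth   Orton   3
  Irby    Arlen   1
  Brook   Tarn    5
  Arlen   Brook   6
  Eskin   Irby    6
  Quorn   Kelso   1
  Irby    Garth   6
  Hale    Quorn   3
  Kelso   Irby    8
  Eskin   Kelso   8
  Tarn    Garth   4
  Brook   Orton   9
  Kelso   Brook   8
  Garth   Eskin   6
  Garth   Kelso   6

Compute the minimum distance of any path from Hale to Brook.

12 km

Compare a few routes:
Hale–Quorn–Kelso–Brook: 3+1+8 = 12
Hale–Quorn–Kelso–Irby–Arlen–Brook: 3+1+8+1+6 = 19
Hale–Quorn–Kelso–Garth–Tarn–Brook: 3+1+6+4+5 = 19
The minimum is 12 km via Hale–Quorn–Kelso–Brook.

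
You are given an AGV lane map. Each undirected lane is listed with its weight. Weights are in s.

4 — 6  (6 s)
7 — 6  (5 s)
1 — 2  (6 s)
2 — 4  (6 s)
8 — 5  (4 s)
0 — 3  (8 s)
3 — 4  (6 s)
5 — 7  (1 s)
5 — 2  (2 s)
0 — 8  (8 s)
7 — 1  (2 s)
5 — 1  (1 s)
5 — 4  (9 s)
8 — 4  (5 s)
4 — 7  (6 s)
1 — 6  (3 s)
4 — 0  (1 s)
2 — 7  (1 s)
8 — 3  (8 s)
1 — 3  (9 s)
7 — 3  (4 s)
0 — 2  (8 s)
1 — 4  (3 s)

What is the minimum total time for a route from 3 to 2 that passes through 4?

Best 3 to 4: 3 → 4 costing 6
Shortest 4→2: 4 → 2 = 6
Total via 4: 6 + 6 = 12 s.

12 s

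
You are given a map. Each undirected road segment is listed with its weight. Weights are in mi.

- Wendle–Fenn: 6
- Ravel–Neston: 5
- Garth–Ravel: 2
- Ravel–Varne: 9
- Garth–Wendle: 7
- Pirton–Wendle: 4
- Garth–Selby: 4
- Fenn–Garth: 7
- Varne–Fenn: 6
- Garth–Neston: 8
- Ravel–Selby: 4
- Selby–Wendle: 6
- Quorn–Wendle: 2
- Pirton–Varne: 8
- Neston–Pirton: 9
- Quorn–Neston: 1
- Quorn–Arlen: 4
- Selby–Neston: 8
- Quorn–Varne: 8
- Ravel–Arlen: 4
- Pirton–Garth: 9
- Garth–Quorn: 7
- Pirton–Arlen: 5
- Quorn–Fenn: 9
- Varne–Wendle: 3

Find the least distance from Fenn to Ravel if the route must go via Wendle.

Best Fenn to Wendle: Fenn–Wendle costing 6
Shortest Wendle→Ravel: Wendle–Quorn–Neston–Ravel = 8
Total via Wendle: 6 + 8 = 14 mi.

14 mi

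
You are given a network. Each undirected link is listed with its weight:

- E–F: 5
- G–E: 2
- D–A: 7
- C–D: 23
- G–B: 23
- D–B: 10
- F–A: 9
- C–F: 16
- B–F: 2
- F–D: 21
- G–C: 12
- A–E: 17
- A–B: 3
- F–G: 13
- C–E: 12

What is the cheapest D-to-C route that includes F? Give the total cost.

28

Shortest D→F: D → B → F = 12
Shortest F→C: F → C = 16
Total via F: 12 + 16 = 28.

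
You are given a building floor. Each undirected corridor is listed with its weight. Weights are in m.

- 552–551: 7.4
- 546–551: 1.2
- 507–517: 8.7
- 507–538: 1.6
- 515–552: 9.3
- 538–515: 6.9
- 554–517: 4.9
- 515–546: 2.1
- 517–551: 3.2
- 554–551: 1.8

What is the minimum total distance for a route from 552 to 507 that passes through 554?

Shortest 552→554: 552–551–554 = 9.2
Best 554 to 507: 554–517–507 costing 13.6
Total via 554: 9.2 + 13.6 = 22.8 m.

22.8 m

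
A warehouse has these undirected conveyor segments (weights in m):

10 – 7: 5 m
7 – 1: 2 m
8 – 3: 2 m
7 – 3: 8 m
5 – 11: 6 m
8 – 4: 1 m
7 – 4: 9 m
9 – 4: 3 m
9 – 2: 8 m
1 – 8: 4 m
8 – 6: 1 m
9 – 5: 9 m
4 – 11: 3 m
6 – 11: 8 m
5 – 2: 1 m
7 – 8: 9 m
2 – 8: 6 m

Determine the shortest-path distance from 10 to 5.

18 m

Enumerating some paths:
10–7–1–8–4–11–5: 5+2+4+1+3+6 = 21
10–7–8–2–5: 5+9+6+1 = 21
10–7–1–8–2–5: 5+2+4+6+1 = 18
The minimum is 18 m via 10–7–1–8–2–5.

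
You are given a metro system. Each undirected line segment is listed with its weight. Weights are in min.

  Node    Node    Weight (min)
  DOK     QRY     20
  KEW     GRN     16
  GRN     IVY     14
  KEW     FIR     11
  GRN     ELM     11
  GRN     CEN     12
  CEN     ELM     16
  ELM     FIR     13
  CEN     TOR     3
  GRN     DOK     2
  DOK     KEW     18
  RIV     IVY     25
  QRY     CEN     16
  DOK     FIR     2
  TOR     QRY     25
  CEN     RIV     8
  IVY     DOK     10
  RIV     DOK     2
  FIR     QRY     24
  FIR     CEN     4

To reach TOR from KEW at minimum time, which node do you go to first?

Enumerating some paths:
KEW–FIR–DOK–RIV–CEN–TOR: 11+2+2+8+3 = 26
KEW–GRN–DOK–FIR–CEN–TOR: 16+2+2+4+3 = 27
KEW–FIR–CEN–TOR: 11+4+3 = 18
Cheapest is KEW–FIR–CEN–TOR at 18 min.
So from KEW the first move is to FIR.

FIR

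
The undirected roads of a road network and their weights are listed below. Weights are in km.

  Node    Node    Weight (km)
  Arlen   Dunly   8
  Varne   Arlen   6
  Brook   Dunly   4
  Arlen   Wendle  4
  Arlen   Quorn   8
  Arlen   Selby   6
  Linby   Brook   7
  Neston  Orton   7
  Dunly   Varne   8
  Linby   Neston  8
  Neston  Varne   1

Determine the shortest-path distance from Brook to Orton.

Shortest distances from Brook:
Brook: 0
Dunly: 4  (via Brook)
Linby: 7  (via Brook)
Arlen: 12  (via Dunly)
Varne: 12  (via Dunly)
Neston: 13  (via Varne)
Wendle: 16  (via Arlen)
Selby: 18  (via Arlen)
Quorn: 20  (via Arlen)
Orton: 20  (via Neston)
Shortest route: Brook–Dunly–Varne–Neston–Orton = 20 km.

20 km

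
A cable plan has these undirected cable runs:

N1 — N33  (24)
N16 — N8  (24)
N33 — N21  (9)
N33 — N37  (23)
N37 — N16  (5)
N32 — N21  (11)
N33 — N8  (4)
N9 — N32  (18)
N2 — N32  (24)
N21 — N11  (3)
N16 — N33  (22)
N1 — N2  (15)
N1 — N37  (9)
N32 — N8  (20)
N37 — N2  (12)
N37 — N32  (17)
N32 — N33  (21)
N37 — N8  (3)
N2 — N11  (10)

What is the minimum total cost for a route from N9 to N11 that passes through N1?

Shortest N9→N1: N9 → N32 → N37 → N1 = 44
Shortest N1→N11: N1 → N2 → N11 = 25
Total via N1: 44 + 25 = 69.

69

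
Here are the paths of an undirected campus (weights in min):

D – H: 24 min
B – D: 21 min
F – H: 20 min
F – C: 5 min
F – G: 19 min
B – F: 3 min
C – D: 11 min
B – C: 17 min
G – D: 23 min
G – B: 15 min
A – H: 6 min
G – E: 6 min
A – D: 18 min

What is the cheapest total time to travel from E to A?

47 min

Candidate routes:
E–G–B–F–H–A: 6+15+3+20+6 = 50
E–G–D–A: 6+23+18 = 47
Cheapest is E–G–D–A at 47 min.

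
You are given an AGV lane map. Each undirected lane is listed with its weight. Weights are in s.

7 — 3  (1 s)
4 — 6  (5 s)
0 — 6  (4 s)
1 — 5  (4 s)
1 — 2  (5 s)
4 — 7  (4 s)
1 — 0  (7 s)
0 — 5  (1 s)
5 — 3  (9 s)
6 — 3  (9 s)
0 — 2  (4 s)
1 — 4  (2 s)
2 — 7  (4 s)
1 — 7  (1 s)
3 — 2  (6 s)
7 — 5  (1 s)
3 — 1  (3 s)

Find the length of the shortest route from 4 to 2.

Candidate routes:
4 - 1 - 2: 2+5 = 7
4 - 7 - 2: 4+4 = 8
Cheapest is 4 - 1 - 2 at 7 s.

7 s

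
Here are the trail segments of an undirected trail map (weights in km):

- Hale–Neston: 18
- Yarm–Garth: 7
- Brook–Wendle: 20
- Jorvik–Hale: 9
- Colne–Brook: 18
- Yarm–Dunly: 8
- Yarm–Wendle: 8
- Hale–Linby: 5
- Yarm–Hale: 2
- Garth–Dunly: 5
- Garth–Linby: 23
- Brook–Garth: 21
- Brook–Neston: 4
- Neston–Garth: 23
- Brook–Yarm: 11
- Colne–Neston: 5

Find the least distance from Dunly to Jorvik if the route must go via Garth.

23 km

Best Dunly to Garth: Dunly → Garth costing 5
Best Garth to Jorvik: Garth → Yarm → Hale → Jorvik costing 18
Total via Garth: 5 + 18 = 23 km.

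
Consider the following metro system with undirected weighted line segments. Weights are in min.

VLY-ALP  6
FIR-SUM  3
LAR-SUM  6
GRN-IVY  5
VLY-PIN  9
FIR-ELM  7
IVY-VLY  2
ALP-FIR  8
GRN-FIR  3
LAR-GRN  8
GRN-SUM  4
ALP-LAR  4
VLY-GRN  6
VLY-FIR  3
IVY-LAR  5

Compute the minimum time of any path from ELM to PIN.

Candidate routes:
ELM → FIR → VLY → PIN: 7+3+9 = 19
ELM → FIR → GRN → VLY → PIN: 7+3+6+9 = 25
The minimum is 19 min via ELM → FIR → VLY → PIN.

19 min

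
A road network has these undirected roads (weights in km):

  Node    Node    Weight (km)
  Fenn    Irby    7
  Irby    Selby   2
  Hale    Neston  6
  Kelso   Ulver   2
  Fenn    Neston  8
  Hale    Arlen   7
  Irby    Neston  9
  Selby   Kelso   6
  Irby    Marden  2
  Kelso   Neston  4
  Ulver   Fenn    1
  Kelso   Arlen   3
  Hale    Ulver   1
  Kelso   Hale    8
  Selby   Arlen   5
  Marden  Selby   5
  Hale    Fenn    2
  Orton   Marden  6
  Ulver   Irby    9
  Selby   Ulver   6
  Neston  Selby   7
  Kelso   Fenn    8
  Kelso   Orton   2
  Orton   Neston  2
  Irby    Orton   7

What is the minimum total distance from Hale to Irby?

Settle nodes by increasing distance from Hale:
Hale: 0
Ulver: 1  (via Hale)
Fenn: 2  (via Hale)
Kelso: 3  (via Ulver)
Orton: 5  (via Kelso)
Arlen: 6  (via Kelso)
Neston: 6  (via Hale)
Selby: 7  (via Ulver)
Irby: 9  (via Fenn)
Shortest route: Hale → Fenn → Irby = 9 km.

9 km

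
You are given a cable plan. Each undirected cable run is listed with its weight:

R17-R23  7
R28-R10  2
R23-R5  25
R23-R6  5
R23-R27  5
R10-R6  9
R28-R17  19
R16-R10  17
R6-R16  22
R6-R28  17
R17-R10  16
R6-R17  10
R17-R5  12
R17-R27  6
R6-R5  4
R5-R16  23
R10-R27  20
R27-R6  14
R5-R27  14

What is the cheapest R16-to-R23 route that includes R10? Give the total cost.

Best R16 to R10: R16–R10 costing 17
Best R10 to R23: R10–R6–R23 costing 14
Total via R10: 17 + 14 = 31.

31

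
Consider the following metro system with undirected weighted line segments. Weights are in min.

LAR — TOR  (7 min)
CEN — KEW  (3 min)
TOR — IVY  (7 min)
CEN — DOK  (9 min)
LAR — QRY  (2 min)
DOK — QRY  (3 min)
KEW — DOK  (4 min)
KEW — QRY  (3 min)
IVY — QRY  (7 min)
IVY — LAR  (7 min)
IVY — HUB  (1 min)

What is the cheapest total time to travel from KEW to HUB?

Enumerating some paths:
KEW → QRY → IVY → HUB: 3+7+1 = 11
KEW → QRY → LAR → IVY → HUB: 3+2+7+1 = 13
KEW → DOK → QRY → IVY → HUB: 4+3+7+1 = 15
KEW → DOK → QRY → LAR → IVY → HUB: 4+3+2+7+1 = 17
The minimum is 11 min via KEW → QRY → IVY → HUB.

11 min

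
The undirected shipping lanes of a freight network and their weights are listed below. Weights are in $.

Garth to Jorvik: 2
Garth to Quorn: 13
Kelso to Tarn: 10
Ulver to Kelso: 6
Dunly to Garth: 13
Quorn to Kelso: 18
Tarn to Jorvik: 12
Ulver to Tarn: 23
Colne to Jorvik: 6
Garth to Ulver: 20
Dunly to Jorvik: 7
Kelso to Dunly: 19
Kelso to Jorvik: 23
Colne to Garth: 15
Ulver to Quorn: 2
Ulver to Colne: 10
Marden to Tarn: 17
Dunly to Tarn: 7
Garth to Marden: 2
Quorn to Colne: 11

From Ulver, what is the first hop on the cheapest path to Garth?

Candidate routes:
Ulver - Garth: 20 = 20
Ulver - Quorn - Garth: 2+13 = 15
Ulver - Colne - Jorvik - Garth: 10+6+2 = 18
Cheapest is Ulver - Quorn - Garth at $15.
So from Ulver the first move is to Quorn.

Quorn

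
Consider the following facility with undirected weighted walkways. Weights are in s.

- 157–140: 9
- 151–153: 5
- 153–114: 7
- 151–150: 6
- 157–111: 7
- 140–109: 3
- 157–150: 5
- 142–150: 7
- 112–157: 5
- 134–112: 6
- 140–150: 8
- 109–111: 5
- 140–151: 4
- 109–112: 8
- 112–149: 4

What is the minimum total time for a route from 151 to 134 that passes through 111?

30 s

Best 151 to 111: 151 → 140 → 109 → 111 costing 12
Best 111 to 134: 111 → 157 → 112 → 134 costing 18
Total via 111: 12 + 18 = 30 s.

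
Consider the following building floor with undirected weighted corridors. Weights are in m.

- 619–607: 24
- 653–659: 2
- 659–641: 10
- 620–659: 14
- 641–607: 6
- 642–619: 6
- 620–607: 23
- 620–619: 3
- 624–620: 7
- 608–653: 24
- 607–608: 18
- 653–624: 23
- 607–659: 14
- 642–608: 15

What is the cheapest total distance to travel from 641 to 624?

Candidate routes:
641–607–620–624: 6+23+7 = 36
641–659–620–624: 10+14+7 = 31
641–607–619–620–624: 6+24+3+7 = 40
641–659–653–624: 10+2+23 = 35
Cheapest is 641–659–620–624 at 31 m.

31 m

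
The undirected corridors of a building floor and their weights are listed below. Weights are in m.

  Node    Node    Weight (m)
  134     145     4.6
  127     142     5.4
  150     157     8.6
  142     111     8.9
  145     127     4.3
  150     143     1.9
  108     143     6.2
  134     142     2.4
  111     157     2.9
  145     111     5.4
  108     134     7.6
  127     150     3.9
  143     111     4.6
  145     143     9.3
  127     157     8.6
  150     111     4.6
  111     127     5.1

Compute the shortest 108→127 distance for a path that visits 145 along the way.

16.5 m

Shortest 108→145: 108 → 134 → 145 = 12.2
Best 145 to 127: 145 → 127 costing 4.3
Total via 145: 12.2 + 4.3 = 16.5 m.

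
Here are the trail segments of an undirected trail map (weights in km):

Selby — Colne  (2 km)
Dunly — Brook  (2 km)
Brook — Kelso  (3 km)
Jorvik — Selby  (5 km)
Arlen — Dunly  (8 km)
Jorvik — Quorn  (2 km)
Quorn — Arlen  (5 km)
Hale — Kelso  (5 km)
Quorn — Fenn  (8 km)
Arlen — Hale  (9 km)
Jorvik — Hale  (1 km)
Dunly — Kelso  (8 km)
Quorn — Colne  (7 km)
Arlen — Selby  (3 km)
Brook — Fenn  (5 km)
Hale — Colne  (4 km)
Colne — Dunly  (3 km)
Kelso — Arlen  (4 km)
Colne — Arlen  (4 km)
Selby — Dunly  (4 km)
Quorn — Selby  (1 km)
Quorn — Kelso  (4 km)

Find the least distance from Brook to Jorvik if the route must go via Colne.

10 km

Shortest Brook→Colne: Brook → Dunly → Colne = 5
Best Colne to Jorvik: Colne → Selby → Quorn → Jorvik costing 5
Total via Colne: 5 + 5 = 10 km.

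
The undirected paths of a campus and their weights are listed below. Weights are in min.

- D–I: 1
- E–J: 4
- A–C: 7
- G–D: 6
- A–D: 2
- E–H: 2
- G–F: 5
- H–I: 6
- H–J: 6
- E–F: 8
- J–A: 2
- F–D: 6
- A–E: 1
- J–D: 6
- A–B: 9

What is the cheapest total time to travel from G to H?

11 min

Settle nodes by increasing distance from G:
G: 0
F: 5  (via G)
D: 6  (via G)
I: 7  (via D)
A: 8  (via D)
E: 9  (via A)
J: 10  (via A)
H: 11  (via E)
Shortest route: G–D–A–E–H = 11 min.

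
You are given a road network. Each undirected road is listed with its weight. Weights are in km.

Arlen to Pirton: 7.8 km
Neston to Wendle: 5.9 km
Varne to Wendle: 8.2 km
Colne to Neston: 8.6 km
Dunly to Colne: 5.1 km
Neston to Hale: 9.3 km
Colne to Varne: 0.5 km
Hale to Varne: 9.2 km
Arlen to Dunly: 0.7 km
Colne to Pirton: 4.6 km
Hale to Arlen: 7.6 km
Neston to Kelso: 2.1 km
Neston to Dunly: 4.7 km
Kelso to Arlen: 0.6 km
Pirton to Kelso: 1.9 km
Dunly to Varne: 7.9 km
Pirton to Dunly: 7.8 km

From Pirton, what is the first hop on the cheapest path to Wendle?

Kelso

Compare a few routes:
Pirton → Arlen → Kelso → Neston → Wendle: 7.8+0.6+2.1+5.9 = 16.4
Pirton → Kelso → Neston → Wendle: 1.9+2.1+5.9 = 9.9
Pirton → Colne → Varne → Wendle: 4.6+0.5+8.2 = 13.3
Pirton → Kelso → Arlen → Dunly → Neston → Wendle: 1.9+0.6+0.7+4.7+5.9 = 13.8
The minimum is 9.9 km via Pirton → Kelso → Neston → Wendle.
So from Pirton the first move is to Kelso.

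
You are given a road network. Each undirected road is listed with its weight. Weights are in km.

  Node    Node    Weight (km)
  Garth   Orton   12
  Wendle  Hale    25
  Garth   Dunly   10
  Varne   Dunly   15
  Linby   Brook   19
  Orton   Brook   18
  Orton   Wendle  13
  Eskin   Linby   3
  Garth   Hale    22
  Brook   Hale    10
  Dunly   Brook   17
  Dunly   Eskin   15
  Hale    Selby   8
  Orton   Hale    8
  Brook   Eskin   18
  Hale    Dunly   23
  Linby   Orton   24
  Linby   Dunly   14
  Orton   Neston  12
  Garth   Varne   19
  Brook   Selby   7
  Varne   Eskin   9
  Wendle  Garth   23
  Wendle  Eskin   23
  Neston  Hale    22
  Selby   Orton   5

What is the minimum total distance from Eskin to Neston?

Candidate routes:
Eskin - Linby - Orton - Neston: 3+24+12 = 39
Eskin - Brook - Selby - Orton - Neston: 18+7+5+12 = 42
Cheapest is Eskin - Linby - Orton - Neston at 39 km.

39 km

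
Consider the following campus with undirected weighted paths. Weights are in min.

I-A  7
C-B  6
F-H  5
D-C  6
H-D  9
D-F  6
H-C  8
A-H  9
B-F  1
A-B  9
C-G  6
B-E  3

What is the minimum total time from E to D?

Shortest distances from E:
E: 0
B: 3  (via E)
F: 4  (via B)
C: 9  (via B)
H: 9  (via F)
D: 10  (via F)
Shortest route: E → B → F → D = 10 min.

10 min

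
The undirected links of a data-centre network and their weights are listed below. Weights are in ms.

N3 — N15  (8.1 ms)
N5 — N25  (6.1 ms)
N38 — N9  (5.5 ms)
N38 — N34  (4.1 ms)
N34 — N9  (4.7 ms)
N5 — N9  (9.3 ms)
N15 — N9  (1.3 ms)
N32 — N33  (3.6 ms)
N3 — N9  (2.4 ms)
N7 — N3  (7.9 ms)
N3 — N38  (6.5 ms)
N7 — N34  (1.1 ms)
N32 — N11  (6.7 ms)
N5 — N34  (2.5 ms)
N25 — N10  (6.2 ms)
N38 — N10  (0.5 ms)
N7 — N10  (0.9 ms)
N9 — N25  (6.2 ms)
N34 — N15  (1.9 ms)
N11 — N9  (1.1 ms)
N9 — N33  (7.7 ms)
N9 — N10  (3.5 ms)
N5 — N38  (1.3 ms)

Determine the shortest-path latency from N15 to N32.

Shortest distances from N15:
N15: 0
N9: 1.3  (via N15)
N34: 1.9  (via N15)
N11: 2.4  (via N9)
N7: 3  (via N34)
N3: 3.7  (via N9)
N10: 3.9  (via N7)
N38: 4.4  (via N10)
N5: 4.4  (via N34)
N25: 7.5  (via N9)
N33: 9  (via N9)
N32: 9.1  (via N11)
Shortest route: N15 → N9 → N11 → N32 = 9.1 ms.

9.1 ms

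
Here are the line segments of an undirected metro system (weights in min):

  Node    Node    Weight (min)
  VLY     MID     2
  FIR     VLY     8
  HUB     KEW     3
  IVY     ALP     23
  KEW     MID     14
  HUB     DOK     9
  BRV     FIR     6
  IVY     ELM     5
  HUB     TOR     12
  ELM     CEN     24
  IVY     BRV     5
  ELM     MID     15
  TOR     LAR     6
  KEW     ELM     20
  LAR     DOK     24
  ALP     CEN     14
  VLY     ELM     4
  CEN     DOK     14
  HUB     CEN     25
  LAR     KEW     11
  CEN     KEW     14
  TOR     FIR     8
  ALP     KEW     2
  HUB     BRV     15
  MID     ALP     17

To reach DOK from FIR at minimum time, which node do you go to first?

TOR

Candidate routes:
FIR - VLY - MID - KEW - HUB - DOK: 8+2+14+3+9 = 36
FIR - TOR - LAR - KEW - HUB - DOK: 8+6+11+3+9 = 37
FIR - TOR - HUB - DOK: 8+12+9 = 29
FIR - BRV - HUB - DOK: 6+15+9 = 30
Cheapest is FIR - TOR - HUB - DOK at 29 min.
So from FIR the first move is to TOR.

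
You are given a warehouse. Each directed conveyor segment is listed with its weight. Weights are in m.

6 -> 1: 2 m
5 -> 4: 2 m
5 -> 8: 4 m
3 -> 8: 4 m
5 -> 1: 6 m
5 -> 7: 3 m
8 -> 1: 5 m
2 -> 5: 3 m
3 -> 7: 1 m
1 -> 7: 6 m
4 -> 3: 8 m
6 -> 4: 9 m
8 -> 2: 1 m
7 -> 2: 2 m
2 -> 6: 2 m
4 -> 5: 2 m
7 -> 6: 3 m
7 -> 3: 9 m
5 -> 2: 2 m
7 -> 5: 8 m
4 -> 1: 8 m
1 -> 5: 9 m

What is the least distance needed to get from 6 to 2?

Enumerating some paths:
6 - 4 - 5 - 2: 9+2+2 = 13
6 - 1 - 7 - 2: 2+6+2 = 10
6 - 1 - 5 - 2: 2+9+2 = 13
The minimum is 10 m via 6 - 1 - 7 - 2.

10 m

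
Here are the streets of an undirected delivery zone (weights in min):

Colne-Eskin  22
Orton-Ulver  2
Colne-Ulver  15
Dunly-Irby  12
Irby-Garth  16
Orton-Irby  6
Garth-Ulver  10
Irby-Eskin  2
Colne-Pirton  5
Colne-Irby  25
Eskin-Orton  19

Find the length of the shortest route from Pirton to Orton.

22 min

Shortest distances from Pirton:
Pirton: 0
Colne: 5  (via Pirton)
Ulver: 20  (via Colne)
Orton: 22  (via Ulver)
Shortest route: Pirton → Colne → Ulver → Orton = 22 min.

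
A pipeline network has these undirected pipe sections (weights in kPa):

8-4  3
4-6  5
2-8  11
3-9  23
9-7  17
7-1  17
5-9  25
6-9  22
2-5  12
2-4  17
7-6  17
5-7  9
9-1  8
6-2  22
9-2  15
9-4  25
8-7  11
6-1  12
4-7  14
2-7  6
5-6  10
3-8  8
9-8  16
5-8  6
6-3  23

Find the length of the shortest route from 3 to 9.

23 kPa

Candidate routes:
3–8–9: 8+16 = 24
3–9: 23 = 23
3–8–2–9: 8+11+15 = 34
The minimum is 23 kPa via 3–9.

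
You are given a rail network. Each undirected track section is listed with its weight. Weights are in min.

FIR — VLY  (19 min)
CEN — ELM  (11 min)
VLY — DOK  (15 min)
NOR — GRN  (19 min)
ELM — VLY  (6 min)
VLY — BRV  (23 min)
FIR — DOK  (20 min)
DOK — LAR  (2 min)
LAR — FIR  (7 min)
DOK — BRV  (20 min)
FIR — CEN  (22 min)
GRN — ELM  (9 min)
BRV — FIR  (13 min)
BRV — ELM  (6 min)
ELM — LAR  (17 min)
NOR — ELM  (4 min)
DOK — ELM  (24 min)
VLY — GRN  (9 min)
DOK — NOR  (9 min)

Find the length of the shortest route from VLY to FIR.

Shortest distances from VLY:
VLY: 0
ELM: 6  (via VLY)
GRN: 9  (via VLY)
NOR: 10  (via ELM)
BRV: 12  (via ELM)
DOK: 15  (via VLY)
LAR: 17  (via DOK)
CEN: 17  (via ELM)
FIR: 19  (via VLY)
Shortest route: VLY–FIR = 19 min.

19 min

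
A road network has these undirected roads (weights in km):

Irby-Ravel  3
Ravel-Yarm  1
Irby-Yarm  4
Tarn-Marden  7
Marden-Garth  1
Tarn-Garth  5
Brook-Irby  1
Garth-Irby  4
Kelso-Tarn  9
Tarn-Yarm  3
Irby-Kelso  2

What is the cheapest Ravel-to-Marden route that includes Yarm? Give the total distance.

Shortest Ravel→Yarm: Ravel → Yarm = 1
Best Yarm to Marden: Yarm → Tarn → Garth → Marden costing 9
Total via Yarm: 1 + 9 = 10 km.

10 km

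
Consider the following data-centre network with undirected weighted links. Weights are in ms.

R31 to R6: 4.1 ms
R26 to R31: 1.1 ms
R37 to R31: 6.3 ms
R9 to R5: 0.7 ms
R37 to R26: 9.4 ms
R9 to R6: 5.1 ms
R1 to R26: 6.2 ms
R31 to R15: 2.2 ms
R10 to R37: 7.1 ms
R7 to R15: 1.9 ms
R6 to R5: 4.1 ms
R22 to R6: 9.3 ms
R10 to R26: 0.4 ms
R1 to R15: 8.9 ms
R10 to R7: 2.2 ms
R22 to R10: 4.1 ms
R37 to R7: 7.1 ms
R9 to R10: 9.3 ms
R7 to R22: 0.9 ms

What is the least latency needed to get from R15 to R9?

11.1 ms

Settle nodes by increasing distance from R15:
R15: 0
R7: 1.9  (via R15)
R31: 2.2  (via R15)
R22: 2.8  (via R7)
R26: 3.3  (via R31)
R10: 3.7  (via R26)
R6: 6.3  (via R31)
R37: 8.5  (via R31)
R1: 8.9  (via R15)
R5: 10.4  (via R6)
R9: 11.1  (via R5)
Shortest route: R15–R31–R6–R5–R9 = 11.1 ms.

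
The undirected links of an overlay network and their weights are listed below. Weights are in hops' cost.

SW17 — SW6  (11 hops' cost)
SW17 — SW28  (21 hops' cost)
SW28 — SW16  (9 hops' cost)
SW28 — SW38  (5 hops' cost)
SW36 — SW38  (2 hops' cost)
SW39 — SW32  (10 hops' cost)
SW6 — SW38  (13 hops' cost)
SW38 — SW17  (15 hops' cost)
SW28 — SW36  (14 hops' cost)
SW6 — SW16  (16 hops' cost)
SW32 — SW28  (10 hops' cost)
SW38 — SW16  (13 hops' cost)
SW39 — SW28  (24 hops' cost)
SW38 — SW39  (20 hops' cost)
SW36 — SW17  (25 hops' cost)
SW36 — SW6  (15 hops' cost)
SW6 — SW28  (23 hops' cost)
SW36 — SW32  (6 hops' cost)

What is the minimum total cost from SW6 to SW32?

Settle nodes by increasing distance from SW6:
SW6: 0
SW17: 11  (via SW6)
SW38: 13  (via SW6)
SW36: 15  (via SW6)
SW16: 16  (via SW6)
SW28: 18  (via SW38)
SW32: 21  (via SW36)
Shortest route: SW6 → SW36 → SW32 = 21 hops' cost.

21 hops' cost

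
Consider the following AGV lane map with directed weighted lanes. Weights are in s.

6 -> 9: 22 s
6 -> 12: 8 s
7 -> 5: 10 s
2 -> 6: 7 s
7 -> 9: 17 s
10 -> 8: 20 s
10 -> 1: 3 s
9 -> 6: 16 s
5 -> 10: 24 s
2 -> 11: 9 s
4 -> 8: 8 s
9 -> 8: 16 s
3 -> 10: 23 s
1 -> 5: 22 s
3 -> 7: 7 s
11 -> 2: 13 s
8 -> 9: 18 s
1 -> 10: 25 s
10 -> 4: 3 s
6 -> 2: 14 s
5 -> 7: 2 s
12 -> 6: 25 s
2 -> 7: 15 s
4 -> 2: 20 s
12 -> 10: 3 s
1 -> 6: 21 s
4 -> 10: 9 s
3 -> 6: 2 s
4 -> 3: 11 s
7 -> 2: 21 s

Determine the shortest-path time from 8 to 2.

Shortest distances from 8:
8: 0
9: 18  (via 8)
6: 34  (via 9)
12: 42  (via 6)
10: 45  (via 12)
1: 48  (via 10)
2: 48  (via 6)
Shortest route: 8–9–6–2 = 48 s.

48 s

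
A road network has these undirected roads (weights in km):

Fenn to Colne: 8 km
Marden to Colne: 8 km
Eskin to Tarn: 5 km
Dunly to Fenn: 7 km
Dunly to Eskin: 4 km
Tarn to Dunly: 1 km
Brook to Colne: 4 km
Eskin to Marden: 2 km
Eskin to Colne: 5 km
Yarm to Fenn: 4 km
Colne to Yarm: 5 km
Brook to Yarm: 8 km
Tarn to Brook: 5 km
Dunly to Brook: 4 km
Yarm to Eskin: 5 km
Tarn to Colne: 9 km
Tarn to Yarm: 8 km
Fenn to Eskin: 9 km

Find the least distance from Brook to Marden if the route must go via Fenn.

22 km

Shortest Brook→Fenn: Brook–Dunly–Fenn = 11
Shortest Fenn→Marden: Fenn–Eskin–Marden = 11
Total via Fenn: 11 + 11 = 22 km.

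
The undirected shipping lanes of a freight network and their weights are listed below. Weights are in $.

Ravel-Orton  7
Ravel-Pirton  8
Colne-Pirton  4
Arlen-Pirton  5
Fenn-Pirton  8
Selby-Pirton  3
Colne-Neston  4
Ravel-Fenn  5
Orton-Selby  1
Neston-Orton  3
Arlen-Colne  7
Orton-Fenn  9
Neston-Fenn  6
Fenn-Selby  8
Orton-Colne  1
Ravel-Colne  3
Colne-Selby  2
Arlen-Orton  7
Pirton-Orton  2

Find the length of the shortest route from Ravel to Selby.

$5

Candidate routes:
Ravel - Orton - Selby: 7+1 = 8
Ravel - Orton - Colne - Selby: 7+1+2 = 10
Ravel - Colne - Selby: 3+2 = 5
Ravel - Colne - Orton - Pirton - Selby: 3+1+2+3 = 9
The minimum is $5 via Ravel - Colne - Selby.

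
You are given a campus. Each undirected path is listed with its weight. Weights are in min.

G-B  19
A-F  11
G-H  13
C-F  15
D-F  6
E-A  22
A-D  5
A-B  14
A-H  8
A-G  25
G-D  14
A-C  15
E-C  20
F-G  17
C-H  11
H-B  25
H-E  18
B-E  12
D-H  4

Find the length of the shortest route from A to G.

Candidate routes:
A → D → G: 5+14 = 19
A → H → G: 8+13 = 21
Cheapest is A → D → G at 19 min.

19 min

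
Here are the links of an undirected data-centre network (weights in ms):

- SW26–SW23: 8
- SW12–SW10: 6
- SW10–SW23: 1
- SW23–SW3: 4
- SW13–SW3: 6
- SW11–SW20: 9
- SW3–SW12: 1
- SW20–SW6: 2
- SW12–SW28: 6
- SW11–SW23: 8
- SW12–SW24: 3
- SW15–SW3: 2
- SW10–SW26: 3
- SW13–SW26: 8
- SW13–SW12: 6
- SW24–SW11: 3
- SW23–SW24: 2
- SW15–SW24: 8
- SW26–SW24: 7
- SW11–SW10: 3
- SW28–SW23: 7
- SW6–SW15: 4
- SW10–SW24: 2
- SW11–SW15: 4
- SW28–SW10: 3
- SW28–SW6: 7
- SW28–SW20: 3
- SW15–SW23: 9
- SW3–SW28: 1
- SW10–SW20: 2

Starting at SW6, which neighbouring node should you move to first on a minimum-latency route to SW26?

SW20

Compare a few routes:
SW6 → SW15 → SW3 → SW28 → SW10 → SW26: 4+2+1+3+3 = 13
SW6 → SW20 → SW10 → SW24 → SW26: 2+2+2+7 = 13
SW6 → SW20 → SW28 → SW10 → SW26: 2+3+3+3 = 11
SW6 → SW20 → SW10 → SW26: 2+2+3 = 7
Cheapest is SW6 → SW20 → SW10 → SW26 at 7 ms.
So from SW6 the first move is to SW20.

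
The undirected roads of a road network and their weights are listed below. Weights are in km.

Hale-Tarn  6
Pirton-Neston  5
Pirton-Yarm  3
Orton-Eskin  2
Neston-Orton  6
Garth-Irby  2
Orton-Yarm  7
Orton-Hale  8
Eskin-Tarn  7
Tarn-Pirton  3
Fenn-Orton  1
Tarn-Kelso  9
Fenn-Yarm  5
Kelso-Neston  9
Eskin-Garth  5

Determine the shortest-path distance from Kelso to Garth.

21 km

Shortest distances from Kelso:
Kelso: 0
Neston: 9  (via Kelso)
Tarn: 9  (via Kelso)
Pirton: 12  (via Tarn)
Orton: 15  (via Neston)
Hale: 15  (via Tarn)
Yarm: 15  (via Pirton)
Eskin: 16  (via Tarn)
Fenn: 16  (via Orton)
Garth: 21  (via Eskin)
Shortest route: Kelso–Tarn–Eskin–Garth = 21 km.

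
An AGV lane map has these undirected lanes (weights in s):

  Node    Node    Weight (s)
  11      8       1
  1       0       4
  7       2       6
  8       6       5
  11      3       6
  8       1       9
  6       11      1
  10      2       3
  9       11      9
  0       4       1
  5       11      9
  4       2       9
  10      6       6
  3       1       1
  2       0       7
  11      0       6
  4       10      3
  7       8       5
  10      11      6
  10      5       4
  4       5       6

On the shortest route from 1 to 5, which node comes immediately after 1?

Enumerating some paths:
1–3–11–5: 1+6+9 = 16
1–0–4–5: 4+1+6 = 11
1–0–4–10–5: 4+1+3+4 = 12
Cheapest is 1–0–4–5 at 11 s.
So from 1 the first move is to 0.

0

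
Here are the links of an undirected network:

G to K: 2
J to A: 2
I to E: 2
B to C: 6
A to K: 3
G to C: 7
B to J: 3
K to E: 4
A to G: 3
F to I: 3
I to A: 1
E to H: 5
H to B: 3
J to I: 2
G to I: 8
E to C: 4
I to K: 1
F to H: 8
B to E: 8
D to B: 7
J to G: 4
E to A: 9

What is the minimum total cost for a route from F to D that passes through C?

22

Shortest F→C: F → I → E → C = 9
Best C to D: C → B → D costing 13
Total via C: 9 + 13 = 22.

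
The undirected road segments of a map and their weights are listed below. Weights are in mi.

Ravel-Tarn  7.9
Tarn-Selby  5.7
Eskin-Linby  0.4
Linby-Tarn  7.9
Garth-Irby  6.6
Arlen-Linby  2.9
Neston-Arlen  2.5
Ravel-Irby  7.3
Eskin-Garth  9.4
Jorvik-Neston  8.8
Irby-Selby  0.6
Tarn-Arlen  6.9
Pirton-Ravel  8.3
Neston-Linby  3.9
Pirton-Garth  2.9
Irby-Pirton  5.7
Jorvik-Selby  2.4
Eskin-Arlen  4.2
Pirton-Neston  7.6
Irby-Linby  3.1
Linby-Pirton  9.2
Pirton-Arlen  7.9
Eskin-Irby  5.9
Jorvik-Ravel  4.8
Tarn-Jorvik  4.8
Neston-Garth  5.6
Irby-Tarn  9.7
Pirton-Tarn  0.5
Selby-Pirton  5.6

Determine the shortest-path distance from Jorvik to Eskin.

6.5 mi

Candidate routes:
Jorvik - Tarn - Linby - Eskin: 4.8+7.9+0.4 = 13.1
Jorvik - Selby - Irby - Linby - Eskin: 2.4+0.6+3.1+0.4 = 6.5
Jorvik - Selby - Irby - Eskin: 2.4+0.6+5.9 = 8.9
Jorvik - Neston - Linby - Eskin: 8.8+3.9+0.4 = 13.1
The minimum is 6.5 mi via Jorvik - Selby - Irby - Linby - Eskin.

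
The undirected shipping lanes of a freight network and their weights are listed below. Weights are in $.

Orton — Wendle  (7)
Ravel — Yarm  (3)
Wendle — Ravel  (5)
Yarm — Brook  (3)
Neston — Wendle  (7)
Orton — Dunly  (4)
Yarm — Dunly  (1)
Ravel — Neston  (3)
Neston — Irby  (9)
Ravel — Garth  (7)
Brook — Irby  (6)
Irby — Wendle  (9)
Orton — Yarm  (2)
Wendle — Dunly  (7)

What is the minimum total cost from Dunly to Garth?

Compare a few routes:
Dunly → Yarm → Ravel → Garth: 1+3+7 = 11
Dunly → Orton → Yarm → Ravel → Garth: 4+2+3+7 = 16
Cheapest is Dunly → Yarm → Ravel → Garth at $11.

$11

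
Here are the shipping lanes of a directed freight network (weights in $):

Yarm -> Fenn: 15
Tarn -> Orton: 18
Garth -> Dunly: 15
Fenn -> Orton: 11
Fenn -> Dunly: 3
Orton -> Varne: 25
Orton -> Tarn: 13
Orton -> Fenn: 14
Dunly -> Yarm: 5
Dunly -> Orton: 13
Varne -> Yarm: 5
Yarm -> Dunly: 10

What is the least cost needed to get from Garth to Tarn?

Settle nodes by increasing distance from Garth:
Garth: 0
Dunly: 15  (via Garth)
Yarm: 20  (via Dunly)
Orton: 28  (via Dunly)
Fenn: 35  (via Yarm)
Tarn: 41  (via Orton)
Shortest route: Garth → Dunly → Orton → Tarn = $41.

$41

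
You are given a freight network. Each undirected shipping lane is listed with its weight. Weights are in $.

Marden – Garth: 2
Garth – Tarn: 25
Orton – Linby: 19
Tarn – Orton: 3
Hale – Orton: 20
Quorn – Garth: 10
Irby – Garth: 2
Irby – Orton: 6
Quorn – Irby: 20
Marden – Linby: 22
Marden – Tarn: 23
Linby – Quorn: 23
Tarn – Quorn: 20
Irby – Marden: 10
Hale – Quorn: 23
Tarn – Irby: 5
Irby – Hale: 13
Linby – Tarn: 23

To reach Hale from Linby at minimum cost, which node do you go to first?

Orton

Compare a few routes:
Linby → Orton → Irby → Hale: 19+6+13 = 38
Linby → Marden → Garth → Irby → Hale: 22+2+2+13 = 39
Cheapest is Linby → Orton → Irby → Hale at $38.
So from Linby the first move is to Orton.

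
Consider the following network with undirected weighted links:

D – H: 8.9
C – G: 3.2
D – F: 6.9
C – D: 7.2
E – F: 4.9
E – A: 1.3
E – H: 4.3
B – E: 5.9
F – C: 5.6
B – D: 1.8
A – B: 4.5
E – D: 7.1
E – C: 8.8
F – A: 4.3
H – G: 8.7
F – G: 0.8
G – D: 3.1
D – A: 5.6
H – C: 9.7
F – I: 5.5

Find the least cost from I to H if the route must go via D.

Best I to D: I–F–G–D costing 9.4
Best D to H: D–H costing 8.9
Total via D: 9.4 + 8.9 = 18.3.

18.3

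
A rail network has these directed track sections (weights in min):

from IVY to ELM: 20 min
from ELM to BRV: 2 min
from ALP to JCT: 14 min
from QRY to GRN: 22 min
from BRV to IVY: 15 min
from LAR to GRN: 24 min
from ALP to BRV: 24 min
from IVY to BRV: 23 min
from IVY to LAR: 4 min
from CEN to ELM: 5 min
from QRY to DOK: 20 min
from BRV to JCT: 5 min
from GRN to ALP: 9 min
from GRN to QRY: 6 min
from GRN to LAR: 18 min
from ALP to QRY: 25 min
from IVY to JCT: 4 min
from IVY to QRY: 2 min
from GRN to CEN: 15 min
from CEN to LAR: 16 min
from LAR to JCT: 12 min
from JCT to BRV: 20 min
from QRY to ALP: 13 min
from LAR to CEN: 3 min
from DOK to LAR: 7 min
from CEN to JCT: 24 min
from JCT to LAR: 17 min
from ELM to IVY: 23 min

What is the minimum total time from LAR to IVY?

25 min

Compare a few routes:
LAR → CEN → ELM → IVY: 3+5+23 = 31
LAR → CEN → ELM → BRV → IVY: 3+5+2+15 = 25
Cheapest is LAR → CEN → ELM → BRV → IVY at 25 min.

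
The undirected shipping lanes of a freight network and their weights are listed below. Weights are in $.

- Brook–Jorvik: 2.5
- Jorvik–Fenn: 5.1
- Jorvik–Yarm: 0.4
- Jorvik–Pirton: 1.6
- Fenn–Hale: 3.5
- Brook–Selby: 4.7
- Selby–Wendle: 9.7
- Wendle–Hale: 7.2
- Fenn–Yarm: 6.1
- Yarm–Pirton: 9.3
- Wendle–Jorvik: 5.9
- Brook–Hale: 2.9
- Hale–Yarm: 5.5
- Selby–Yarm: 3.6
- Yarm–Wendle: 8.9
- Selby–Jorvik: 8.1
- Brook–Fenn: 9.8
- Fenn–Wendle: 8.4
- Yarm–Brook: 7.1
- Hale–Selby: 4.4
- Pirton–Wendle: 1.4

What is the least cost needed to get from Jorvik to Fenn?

$5.1

Enumerating some paths:
Jorvik → Fenn: 5.1 = 5.1
Jorvik → Yarm → Fenn: 0.4+6.1 = 6.5
The minimum is $5.1 via Jorvik → Fenn.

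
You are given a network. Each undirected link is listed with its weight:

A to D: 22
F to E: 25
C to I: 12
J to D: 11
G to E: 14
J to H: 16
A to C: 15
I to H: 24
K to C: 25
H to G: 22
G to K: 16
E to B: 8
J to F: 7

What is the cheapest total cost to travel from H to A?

Enumerating some paths:
H - G - K - C - A: 22+16+25+15 = 78
H - G - E - F - J - D - A: 22+14+25+7+11+22 = 101
H - J - D - A: 16+11+22 = 49
H - I - C - A: 24+12+15 = 51
The minimum is 49 via H - J - D - A.

49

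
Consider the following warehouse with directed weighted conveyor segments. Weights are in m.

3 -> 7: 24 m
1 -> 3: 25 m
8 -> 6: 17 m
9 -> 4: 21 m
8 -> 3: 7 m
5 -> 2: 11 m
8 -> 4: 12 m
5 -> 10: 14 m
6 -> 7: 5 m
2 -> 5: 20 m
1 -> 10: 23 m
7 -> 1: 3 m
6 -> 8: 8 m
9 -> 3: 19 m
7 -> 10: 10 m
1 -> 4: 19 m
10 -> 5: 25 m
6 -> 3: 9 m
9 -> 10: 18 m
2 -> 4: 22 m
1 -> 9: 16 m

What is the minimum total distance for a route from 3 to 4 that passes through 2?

92 m

Shortest 3→2: 3 → 7 → 10 → 5 → 2 = 70
Shortest 2→4: 2 → 4 = 22
Total via 2: 70 + 22 = 92 m.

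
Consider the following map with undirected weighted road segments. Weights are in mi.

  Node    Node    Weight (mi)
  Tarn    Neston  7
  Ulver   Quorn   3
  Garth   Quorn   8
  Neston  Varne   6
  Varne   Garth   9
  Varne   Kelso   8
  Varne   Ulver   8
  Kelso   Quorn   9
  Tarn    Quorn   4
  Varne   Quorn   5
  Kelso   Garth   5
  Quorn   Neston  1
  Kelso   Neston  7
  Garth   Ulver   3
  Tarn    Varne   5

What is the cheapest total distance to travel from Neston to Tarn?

Running Dijkstra from Neston:
Neston: 0
Quorn: 1  (via Neston)
Ulver: 4  (via Quorn)
Tarn: 5  (via Quorn)
Shortest route: Neston → Quorn → Tarn = 5 mi.

5 mi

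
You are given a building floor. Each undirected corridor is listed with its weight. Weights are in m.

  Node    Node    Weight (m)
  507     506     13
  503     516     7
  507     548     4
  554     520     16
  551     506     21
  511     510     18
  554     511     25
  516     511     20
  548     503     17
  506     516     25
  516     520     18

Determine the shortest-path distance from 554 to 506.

Shortest distances from 554:
554: 0
520: 16  (via 554)
511: 25  (via 554)
516: 34  (via 520)
503: 41  (via 516)
510: 43  (via 511)
548: 58  (via 503)
506: 59  (via 516)
Shortest route: 554 → 520 → 516 → 506 = 59 m.

59 m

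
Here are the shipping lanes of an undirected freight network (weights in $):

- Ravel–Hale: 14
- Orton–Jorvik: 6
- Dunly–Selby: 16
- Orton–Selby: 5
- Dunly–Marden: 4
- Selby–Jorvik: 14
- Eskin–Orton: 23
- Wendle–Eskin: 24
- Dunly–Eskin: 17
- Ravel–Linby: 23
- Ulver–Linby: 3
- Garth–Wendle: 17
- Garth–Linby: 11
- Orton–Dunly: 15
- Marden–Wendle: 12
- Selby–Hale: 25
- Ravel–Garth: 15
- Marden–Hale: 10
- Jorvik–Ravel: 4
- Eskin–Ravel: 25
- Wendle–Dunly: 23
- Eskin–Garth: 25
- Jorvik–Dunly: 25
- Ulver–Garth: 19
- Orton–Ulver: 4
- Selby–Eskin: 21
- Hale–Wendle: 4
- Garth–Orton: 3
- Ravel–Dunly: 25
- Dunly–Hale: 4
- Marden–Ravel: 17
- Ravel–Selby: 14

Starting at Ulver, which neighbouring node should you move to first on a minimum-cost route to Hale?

Orton

Candidate routes:
Ulver → Orton → Jorvik → Ravel → Hale: 4+6+4+14 = 28
Ulver → Orton → Dunly → Hale: 4+15+4 = 23
Cheapest is Ulver → Orton → Dunly → Hale at $23.
So from Ulver the first move is to Orton.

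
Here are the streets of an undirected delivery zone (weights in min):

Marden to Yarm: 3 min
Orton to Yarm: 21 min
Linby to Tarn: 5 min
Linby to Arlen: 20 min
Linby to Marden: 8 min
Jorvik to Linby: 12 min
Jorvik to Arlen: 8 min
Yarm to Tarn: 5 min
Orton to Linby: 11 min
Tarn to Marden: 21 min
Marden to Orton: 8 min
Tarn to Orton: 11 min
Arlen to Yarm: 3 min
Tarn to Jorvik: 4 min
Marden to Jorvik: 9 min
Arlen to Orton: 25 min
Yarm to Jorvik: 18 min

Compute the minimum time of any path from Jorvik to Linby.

9 min

Running Dijkstra from Jorvik:
Jorvik: 0
Tarn: 4  (via Jorvik)
Arlen: 8  (via Jorvik)
Linby: 9  (via Tarn)
Shortest route: Jorvik–Tarn–Linby = 9 min.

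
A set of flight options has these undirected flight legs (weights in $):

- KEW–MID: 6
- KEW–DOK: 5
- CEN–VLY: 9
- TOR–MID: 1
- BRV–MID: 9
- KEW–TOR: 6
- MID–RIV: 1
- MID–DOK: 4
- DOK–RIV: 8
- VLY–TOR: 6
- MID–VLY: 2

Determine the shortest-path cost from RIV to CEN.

Candidate routes:
RIV - MID - VLY - CEN: 1+2+9 = 12
RIV - MID - TOR - VLY - CEN: 1+1+6+9 = 17
RIV - DOK - MID - VLY - CEN: 8+4+2+9 = 23
Cheapest is RIV - MID - VLY - CEN at $12.

$12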